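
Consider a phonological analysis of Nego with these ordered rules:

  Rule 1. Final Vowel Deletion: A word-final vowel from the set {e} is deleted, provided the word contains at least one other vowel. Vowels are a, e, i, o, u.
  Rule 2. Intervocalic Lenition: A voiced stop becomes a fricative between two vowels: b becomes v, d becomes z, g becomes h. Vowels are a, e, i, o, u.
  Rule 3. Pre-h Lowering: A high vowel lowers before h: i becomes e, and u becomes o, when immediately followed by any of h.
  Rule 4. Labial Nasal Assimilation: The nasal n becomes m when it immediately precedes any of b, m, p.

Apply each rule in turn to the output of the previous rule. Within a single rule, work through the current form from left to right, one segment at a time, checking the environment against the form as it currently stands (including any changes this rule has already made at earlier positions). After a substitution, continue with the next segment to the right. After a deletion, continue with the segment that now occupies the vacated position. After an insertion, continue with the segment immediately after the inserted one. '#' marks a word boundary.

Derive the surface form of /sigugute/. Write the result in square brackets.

Rule 1 Final Vowel Deletion: [sigugute] → [sigugut]
Rule 2 Intervocalic Lenition: [sigugut] → [sihuhut]
Rule 3 Pre-h Lowering: [sihuhut] → [sehohut]
Rule 4 Labial Nasal Assimilation: no change — [sehohut]

[sehohut]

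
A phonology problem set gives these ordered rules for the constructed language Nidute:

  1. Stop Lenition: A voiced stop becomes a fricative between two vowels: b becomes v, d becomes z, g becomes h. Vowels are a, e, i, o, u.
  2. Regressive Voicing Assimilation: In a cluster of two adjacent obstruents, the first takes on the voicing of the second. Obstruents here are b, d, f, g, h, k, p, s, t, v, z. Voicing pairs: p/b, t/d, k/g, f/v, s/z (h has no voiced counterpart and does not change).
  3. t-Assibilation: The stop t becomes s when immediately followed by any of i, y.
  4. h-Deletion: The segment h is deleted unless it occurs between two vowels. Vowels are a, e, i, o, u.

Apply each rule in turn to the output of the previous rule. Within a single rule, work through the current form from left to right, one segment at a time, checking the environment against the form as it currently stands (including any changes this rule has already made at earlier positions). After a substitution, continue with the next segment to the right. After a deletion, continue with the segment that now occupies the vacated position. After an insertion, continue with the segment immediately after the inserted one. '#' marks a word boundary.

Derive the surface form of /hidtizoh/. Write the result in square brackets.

1 Stop Lenition: no change — [hidtizoh]
2 Regressive Voicing Assimilation: [hidtizoh] → [hittizoh]
3 t-Assibilation: [hittizoh] → [hitsizoh]
4 h-Deletion: [hitsizoh] → [itsizo]

[itsizo]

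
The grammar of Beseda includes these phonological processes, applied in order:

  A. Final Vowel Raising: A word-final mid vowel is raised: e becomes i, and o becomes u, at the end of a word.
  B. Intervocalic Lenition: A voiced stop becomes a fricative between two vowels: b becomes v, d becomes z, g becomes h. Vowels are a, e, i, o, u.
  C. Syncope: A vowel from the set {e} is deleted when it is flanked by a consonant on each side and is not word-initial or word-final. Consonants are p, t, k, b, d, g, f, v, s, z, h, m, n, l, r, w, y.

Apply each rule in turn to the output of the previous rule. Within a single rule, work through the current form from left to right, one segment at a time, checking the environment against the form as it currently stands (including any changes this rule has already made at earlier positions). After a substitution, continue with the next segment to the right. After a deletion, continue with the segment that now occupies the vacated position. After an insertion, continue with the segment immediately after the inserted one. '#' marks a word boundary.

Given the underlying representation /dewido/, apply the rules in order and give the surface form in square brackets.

[dwizu]

A Final Vowel Raising: [dewido] → [dewidu]
B Intervocalic Lenition: [dewidu] → [dewizu]
C Syncope: [dewizu] → [dwizu]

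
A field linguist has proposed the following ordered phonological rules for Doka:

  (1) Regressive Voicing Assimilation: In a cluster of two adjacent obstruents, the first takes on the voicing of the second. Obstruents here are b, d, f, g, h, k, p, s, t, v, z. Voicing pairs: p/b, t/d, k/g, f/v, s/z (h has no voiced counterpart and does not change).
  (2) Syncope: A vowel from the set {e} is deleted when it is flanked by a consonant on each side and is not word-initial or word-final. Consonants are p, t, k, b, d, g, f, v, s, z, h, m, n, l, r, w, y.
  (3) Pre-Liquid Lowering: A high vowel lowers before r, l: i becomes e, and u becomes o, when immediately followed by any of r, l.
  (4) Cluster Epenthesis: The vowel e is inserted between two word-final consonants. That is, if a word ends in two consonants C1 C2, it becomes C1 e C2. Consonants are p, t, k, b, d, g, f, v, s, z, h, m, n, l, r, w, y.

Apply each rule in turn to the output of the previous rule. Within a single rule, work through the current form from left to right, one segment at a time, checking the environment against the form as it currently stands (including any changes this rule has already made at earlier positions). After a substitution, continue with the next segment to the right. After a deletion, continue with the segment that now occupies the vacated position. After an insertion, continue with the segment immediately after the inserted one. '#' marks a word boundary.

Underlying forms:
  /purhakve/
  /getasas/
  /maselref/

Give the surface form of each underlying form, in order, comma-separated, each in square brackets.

/purhakve/:
  (1) Regressive Voicing Assimilation: [purhakve] → [purhagve]
  (2) Syncope: no change — [purhagve]
  (3) Pre-Liquid Lowering: [purhagve] → [porhagve]
  (4) Cluster Epenthesis: no change — [porhagve]
/getasas/:
  (1) Regressive Voicing Assimilation: no change — [getasas]
  (2) Syncope: [getasas] → [gtasas]
  (3) Pre-Liquid Lowering: no change — [gtasas]
  (4) Cluster Epenthesis: no change — [gtasas]
/maselref/:
  (1) Regressive Voicing Assimilation: no change — [maselref]
  (2) Syncope: [maselref] → [maslrf]
  (3) Pre-Liquid Lowering: no change — [maslrf]
  (4) Cluster Epenthesis: [maslrf] → [maslref]

[porhagve], [gtasas], [maslref]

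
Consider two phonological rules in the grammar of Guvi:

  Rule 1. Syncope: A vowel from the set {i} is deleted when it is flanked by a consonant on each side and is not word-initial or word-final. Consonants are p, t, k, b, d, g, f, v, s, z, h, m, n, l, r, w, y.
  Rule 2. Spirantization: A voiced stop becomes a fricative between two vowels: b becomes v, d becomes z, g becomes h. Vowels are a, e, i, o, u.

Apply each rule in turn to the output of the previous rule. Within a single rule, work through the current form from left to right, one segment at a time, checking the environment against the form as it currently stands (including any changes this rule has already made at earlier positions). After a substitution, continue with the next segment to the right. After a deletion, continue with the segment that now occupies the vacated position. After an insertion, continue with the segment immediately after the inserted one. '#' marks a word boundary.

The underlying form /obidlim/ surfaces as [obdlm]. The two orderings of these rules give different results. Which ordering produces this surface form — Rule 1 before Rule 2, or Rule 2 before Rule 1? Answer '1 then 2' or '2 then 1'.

1 then 2

Order 1 then 2:
  1 Syncope: [obidlim] → [obdlm]
  2 Spirantization: no change — [obdlm]
  result: [obdlm]
Order 2 then 1:
  2 Spirantization: [obidlim] → [ovidlim]
  1 Syncope: [ovidlim] → [ovdlm]
  result: [ovdlm]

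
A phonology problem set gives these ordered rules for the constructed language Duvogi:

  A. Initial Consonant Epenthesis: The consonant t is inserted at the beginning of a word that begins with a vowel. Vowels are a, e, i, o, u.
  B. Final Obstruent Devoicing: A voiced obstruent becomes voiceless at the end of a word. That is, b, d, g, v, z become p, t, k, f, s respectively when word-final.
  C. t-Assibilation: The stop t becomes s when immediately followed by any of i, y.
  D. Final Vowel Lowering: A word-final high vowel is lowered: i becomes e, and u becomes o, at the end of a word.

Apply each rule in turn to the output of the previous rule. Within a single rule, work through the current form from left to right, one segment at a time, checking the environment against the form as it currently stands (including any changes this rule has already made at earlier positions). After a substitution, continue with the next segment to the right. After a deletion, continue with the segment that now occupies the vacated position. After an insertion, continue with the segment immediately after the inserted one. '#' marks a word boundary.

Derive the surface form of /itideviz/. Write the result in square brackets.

A Initial Consonant Epenthesis: [itideviz] → [titideviz]
B Final Obstruent Devoicing: [titideviz] → [titidevis]
C t-Assibilation: [titidevis] → [sisidevis]
D Final Vowel Lowering: no change — [sisidevis]

[sisidevis]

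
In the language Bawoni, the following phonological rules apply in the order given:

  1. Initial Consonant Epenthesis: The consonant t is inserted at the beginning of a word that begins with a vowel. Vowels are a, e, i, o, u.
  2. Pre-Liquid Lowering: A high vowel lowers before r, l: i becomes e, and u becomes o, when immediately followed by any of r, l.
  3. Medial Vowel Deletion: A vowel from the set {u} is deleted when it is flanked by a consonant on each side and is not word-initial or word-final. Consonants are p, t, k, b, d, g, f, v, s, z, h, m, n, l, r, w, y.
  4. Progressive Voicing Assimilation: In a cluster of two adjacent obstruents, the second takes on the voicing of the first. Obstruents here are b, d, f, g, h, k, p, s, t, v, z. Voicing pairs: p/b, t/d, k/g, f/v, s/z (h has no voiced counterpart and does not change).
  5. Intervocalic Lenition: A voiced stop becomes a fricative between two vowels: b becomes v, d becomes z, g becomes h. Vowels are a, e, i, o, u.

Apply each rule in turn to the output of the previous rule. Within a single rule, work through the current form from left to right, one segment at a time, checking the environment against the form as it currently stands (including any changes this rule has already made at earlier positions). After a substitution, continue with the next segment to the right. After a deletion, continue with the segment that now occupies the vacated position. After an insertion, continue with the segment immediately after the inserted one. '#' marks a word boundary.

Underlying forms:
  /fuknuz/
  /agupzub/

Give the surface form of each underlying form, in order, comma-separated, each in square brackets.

[fknz], [tagbzb]

/fuknuz/:
  1 Initial Consonant Epenthesis: no change — [fuknuz]
  2 Pre-Liquid Lowering: no change — [fuknuz]
  3 Medial Vowel Deletion: [fuknuz] → [fknz]
  4 Progressive Voicing Assimilation: no change — [fknz]
  5 Intervocalic Lenition: no change — [fknz]
/agupzub/:
  1 Initial Consonant Epenthesis: [agupzub] → [tagupzub]
  2 Pre-Liquid Lowering: no change — [tagupzub]
  3 Medial Vowel Deletion: [tagupzub] → [tagpzb]
  4 Progressive Voicing Assimilation: [tagpzb] → [tagbzb]
  5 Intervocalic Lenition: no change — [tagbzb]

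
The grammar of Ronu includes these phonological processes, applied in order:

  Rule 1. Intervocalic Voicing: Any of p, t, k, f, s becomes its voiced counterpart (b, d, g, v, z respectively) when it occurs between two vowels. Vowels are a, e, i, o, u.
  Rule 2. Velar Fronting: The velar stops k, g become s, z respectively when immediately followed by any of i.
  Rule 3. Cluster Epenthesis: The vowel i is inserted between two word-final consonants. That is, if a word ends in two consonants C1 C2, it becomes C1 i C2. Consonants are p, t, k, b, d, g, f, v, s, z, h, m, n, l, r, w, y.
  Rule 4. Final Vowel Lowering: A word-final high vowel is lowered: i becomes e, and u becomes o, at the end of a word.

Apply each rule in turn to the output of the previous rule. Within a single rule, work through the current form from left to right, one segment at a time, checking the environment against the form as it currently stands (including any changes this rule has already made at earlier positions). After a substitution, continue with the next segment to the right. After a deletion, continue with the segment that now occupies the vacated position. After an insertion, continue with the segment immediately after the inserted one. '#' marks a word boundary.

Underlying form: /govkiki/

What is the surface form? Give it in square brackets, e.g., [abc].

[govsize]

Rule 1 Intervocalic Voicing: [govkiki] → [govkigi]
Rule 2 Velar Fronting: [govkigi] → [govsizi]
Rule 3 Cluster Epenthesis: no change — [govsizi]
Rule 4 Final Vowel Lowering: [govsizi] → [govsize]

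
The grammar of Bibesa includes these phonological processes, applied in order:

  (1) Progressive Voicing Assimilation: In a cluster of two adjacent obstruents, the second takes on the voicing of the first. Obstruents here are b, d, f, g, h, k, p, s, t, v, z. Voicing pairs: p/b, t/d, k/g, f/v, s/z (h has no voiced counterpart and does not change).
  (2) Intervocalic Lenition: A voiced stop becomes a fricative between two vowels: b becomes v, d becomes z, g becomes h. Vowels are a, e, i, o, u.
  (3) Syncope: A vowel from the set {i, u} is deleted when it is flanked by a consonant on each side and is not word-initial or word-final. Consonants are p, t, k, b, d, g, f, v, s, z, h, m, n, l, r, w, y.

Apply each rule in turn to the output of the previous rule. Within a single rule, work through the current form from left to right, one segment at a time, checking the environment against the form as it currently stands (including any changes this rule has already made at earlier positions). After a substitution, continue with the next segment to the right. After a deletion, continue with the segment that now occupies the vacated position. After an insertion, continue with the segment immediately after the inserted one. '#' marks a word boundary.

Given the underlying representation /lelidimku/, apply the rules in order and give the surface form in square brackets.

(1) Progressive Voicing Assimilation: no change — [lelidimku]
(2) Intervocalic Lenition: [lelidimku] → [lelizimku]
(3) Syncope: [lelizimku] → [lelzmku]

[lelzmku]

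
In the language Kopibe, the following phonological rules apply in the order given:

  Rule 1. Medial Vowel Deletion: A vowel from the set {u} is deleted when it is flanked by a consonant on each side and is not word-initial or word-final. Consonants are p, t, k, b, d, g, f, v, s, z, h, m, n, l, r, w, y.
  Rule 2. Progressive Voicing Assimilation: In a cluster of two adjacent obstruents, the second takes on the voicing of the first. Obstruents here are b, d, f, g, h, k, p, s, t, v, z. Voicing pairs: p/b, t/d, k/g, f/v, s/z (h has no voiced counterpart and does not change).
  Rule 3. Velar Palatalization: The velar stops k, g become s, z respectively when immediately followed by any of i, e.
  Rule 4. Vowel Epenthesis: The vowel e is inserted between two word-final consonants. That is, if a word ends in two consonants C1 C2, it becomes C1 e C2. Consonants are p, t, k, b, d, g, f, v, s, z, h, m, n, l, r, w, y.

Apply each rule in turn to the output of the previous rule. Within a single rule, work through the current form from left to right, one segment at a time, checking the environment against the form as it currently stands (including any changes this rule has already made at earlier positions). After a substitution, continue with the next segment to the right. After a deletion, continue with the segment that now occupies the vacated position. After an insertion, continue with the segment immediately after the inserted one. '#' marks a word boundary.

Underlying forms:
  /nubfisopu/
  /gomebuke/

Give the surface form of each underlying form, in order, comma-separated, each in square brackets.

[nbvisopu], [gomebze]

/nubfisopu/:
  Rule 1 Medial Vowel Deletion: [nubfisopu] → [nbfisopu]
  Rule 2 Progressive Voicing Assimilation: [nbfisopu] → [nbvisopu]
  Rule 3 Velar Palatalization: no change — [nbvisopu]
  Rule 4 Vowel Epenthesis: no change — [nbvisopu]
/gomebuke/:
  Rule 1 Medial Vowel Deletion: [gomebuke] → [gomebke]
  Rule 2 Progressive Voicing Assimilation: [gomebke] → [gomebge]
  Rule 3 Velar Palatalization: [gomebge] → [gomebze]
  Rule 4 Vowel Epenthesis: no change — [gomebze]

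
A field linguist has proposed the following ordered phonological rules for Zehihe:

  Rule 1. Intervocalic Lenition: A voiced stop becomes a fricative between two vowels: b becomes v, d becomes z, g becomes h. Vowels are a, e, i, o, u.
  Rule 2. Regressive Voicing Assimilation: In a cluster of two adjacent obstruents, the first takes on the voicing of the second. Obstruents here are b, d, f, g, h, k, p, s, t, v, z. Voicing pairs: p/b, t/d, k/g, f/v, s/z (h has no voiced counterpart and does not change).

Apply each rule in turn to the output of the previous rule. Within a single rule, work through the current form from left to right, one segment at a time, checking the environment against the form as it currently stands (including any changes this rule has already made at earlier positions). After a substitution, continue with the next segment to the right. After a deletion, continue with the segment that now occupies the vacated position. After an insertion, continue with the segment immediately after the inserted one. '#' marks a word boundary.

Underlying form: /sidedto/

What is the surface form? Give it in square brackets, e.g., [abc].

[sizetto]

Rule 1 Intervocalic Lenition: [sidedto] → [sizedto]
Rule 2 Regressive Voicing Assimilation: [sizedto] → [sizetto]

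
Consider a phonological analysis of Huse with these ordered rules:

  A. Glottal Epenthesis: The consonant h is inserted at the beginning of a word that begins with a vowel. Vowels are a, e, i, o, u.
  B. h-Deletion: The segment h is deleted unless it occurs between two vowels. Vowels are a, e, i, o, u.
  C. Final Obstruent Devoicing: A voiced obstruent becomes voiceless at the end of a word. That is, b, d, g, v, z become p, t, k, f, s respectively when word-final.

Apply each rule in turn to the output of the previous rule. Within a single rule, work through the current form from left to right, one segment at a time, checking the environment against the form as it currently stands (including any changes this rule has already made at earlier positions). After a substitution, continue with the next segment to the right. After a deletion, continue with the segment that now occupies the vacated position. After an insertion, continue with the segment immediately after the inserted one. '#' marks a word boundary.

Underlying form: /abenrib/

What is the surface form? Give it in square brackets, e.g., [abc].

[abenrip]

A Glottal Epenthesis: [abenrib] → [habenrib]
B h-Deletion: [habenrib] → [abenrib]
C Final Obstruent Devoicing: [abenrib] → [abenrip]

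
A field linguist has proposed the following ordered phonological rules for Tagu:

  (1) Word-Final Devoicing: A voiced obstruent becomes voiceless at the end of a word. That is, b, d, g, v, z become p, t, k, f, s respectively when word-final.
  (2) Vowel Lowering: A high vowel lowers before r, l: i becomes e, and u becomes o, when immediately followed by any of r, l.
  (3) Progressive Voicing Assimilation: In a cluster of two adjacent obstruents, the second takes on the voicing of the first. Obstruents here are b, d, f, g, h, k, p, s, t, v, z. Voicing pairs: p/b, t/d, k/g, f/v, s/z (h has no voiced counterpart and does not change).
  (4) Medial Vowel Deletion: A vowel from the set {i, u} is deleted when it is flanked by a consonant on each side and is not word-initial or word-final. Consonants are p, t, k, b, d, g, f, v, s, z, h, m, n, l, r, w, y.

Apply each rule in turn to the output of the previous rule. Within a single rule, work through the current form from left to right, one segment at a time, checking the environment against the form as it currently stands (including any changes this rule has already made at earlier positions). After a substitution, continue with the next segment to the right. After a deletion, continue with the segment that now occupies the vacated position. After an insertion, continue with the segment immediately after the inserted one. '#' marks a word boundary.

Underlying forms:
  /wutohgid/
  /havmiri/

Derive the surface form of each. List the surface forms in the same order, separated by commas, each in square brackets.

/wutohgid/:
  (1) Word-Final Devoicing: [wutohgid] → [wutohgit]
  (2) Vowel Lowering: no change — [wutohgit]
  (3) Progressive Voicing Assimilation: [wutohgit] → [wutohkit]
  (4) Medial Vowel Deletion: [wutohkit] → [wtohkt]
/havmiri/:
  (1) Word-Final Devoicing: no change — [havmiri]
  (2) Vowel Lowering: [havmiri] → [havmeri]
  (3) Progressive Voicing Assimilation: no change — [havmeri]
  (4) Medial Vowel Deletion: no change — [havmeri]

[wtohkt], [havmeri]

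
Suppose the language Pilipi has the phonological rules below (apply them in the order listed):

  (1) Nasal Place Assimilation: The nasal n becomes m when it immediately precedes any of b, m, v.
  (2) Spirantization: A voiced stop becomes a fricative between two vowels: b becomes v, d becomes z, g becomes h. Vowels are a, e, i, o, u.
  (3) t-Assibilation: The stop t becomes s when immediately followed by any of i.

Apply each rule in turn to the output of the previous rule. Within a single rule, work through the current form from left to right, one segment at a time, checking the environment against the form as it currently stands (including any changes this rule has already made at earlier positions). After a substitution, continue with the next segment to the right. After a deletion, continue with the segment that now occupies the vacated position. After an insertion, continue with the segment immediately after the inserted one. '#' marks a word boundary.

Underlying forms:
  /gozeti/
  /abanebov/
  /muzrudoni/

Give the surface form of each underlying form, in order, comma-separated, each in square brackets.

[gozesi], [avanevov], [muzruzoni]

/gozeti/:
  (1) Nasal Place Assimilation: no change — [gozeti]
  (2) Spirantization: no change — [gozeti]
  (3) t-Assibilation: [gozeti] → [gozesi]
/abanebov/:
  (1) Nasal Place Assimilation: no change — [abanebov]
  (2) Spirantization: [abanebov] → [avanevov]
  (3) t-Assibilation: no change — [avanevov]
/muzrudoni/:
  (1) Nasal Place Assimilation: no change — [muzrudoni]
  (2) Spirantization: [muzrudoni] → [muzruzoni]
  (3) t-Assibilation: no change — [muzruzoni]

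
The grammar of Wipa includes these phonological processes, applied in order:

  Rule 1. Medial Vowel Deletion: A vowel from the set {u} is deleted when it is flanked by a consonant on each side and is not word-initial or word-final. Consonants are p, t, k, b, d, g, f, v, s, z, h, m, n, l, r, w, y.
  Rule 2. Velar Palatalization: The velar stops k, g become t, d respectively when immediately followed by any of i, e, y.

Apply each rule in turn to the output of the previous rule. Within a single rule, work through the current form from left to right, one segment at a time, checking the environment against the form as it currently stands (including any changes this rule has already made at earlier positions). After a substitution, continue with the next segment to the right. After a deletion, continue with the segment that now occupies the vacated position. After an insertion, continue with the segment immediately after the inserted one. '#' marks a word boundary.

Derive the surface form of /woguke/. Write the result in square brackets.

[wogte]

Rule 1 Medial Vowel Deletion: [woguke] → [wogke]
Rule 2 Velar Palatalization: [wogke] → [wogte]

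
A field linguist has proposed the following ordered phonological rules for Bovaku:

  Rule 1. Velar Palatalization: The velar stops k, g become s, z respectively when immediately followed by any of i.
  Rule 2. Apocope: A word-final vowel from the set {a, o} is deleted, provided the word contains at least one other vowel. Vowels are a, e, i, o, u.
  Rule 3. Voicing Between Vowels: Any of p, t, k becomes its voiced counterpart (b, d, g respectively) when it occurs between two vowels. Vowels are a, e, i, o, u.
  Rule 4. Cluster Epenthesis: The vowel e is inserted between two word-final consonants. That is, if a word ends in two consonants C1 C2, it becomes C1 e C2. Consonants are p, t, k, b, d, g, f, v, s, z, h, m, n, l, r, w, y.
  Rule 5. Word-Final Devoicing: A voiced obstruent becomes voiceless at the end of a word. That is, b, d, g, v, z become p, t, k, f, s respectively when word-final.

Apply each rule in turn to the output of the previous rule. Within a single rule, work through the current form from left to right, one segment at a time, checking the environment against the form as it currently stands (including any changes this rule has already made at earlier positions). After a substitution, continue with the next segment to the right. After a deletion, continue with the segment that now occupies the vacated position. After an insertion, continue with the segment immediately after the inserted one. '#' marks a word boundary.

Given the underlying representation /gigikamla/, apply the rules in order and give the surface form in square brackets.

Rule 1 Velar Palatalization: [gigikamla] → [zizikamla]
Rule 2 Apocope: [zizikamla] → [zizikaml]
Rule 3 Voicing Between Vowels: [zizikaml] → [zizigaml]
Rule 4 Cluster Epenthesis: [zizigaml] → [zizigamel]
Rule 5 Word-Final Devoicing: no change — [zizigamel]

[zizigamel]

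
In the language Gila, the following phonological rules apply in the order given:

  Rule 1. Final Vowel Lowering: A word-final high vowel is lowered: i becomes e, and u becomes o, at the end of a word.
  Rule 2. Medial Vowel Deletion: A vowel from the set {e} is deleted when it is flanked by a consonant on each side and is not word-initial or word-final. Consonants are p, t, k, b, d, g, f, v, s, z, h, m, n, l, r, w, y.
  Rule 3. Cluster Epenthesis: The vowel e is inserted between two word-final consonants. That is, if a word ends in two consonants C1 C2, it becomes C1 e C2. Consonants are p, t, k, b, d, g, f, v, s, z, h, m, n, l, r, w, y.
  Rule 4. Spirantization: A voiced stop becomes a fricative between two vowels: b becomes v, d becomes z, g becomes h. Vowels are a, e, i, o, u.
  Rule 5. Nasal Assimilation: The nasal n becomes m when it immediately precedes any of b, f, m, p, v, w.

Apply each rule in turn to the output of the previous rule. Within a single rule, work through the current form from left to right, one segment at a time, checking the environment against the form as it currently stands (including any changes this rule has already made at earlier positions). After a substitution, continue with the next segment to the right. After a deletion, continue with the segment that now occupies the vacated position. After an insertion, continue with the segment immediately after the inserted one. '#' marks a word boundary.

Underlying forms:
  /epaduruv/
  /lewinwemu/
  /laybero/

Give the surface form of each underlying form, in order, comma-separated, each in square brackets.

/epaduruv/:
  Rule 1 Final Vowel Lowering: no change — [epaduruv]
  Rule 2 Medial Vowel Deletion: no change — [epaduruv]
  Rule 3 Cluster Epenthesis: no change — [epaduruv]
  Rule 4 Spirantization: [epaduruv] → [epazuruv]
  Rule 5 Nasal Assimilation: no change — [epazuruv]
/lewinwemu/:
  Rule 1 Final Vowel Lowering: [lewinwemu] → [lewinwemo]
  Rule 2 Medial Vowel Deletion: [lewinwemo] → [lwinwmo]
  Rule 3 Cluster Epenthesis: no change — [lwinwmo]
  Rule 4 Spirantization: no change — [lwinwmo]
  Rule 5 Nasal Assimilation: [lwinwmo] → [lwimwmo]
/laybero/:
  Rule 1 Final Vowel Lowering: no change — [laybero]
  Rule 2 Medial Vowel Deletion: [laybero] → [laybro]
  Rule 3 Cluster Epenthesis: no change — [laybro]
  Rule 4 Spirantization: no change — [laybro]
  Rule 5 Nasal Assimilation: no change — [laybro]

[epazuruv], [lwimwmo], [laybro]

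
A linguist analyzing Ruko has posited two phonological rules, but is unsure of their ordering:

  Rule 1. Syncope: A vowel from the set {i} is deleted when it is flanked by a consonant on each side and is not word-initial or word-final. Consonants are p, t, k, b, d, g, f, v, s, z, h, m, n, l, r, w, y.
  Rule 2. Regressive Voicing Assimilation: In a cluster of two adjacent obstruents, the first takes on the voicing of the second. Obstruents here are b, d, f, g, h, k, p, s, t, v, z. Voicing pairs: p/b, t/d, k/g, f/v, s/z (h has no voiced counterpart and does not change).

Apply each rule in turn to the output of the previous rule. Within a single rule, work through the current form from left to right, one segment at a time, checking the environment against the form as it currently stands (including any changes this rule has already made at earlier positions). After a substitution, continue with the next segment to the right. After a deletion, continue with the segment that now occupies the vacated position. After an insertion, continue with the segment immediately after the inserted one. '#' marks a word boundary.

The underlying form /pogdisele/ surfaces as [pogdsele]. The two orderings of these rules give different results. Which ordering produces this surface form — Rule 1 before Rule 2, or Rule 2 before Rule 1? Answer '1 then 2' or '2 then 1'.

2 then 1

Order 1 then 2:
  1 Syncope: [pogdisele] → [pogdsele]
  2 Regressive Voicing Assimilation: [pogdsele] → [pogtsele]
  result: [pogtsele]
Order 2 then 1:
  2 Regressive Voicing Assimilation: no change — [pogdisele]
  1 Syncope: [pogdisele] → [pogdsele]
  result: [pogdsele]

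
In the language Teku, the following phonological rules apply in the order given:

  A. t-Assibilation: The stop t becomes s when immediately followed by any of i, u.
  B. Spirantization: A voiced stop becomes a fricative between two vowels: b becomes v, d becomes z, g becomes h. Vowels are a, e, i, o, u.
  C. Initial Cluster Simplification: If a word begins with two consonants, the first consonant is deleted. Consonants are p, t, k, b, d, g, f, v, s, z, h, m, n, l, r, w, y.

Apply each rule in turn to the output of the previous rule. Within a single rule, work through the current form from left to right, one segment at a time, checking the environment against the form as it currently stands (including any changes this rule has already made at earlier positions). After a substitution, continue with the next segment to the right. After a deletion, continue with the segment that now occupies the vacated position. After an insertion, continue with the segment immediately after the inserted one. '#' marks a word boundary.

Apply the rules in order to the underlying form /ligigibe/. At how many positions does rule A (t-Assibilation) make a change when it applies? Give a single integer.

0

A t-Assibilation: no change — [ligigibe]
B Spirantization: [ligigibe] → [lihihive]
C Initial Cluster Simplification: no change — [lihihive]
Rule A changed 0 position(s).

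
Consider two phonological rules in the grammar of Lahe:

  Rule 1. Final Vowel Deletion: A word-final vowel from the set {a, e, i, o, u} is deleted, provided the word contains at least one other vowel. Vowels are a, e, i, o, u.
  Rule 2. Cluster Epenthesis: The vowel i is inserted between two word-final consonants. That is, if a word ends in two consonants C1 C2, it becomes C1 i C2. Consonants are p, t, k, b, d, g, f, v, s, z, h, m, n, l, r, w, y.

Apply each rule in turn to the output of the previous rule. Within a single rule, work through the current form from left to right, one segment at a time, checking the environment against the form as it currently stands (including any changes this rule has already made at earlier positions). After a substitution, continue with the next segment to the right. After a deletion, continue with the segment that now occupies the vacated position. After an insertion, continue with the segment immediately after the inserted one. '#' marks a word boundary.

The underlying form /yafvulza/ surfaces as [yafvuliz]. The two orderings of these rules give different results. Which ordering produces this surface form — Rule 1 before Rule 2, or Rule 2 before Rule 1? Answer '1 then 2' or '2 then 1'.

1 then 2

Order 1 then 2:
  1 Final Vowel Deletion: [yafvulza] → [yafvulz]
  2 Cluster Epenthesis: [yafvulz] → [yafvuliz]
  result: [yafvuliz]
Order 2 then 1:
  2 Cluster Epenthesis: no change — [yafvulza]
  1 Final Vowel Deletion: [yafvulza] → [yafvulz]
  result: [yafvulz]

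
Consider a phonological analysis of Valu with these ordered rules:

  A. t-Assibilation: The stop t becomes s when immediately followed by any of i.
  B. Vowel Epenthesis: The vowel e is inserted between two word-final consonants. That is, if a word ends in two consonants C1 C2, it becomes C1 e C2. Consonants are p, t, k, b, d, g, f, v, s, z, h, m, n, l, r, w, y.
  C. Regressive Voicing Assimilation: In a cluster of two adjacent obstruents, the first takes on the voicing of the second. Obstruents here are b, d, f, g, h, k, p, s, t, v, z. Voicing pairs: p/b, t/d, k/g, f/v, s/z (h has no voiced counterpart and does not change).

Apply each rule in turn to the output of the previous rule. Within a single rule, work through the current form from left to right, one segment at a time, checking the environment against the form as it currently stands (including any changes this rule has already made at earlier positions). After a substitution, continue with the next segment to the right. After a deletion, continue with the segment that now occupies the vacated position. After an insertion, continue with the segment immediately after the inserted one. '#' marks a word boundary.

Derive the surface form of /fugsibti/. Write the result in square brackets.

A t-Assibilation: [fugsibti] → [fugsibsi]
B Vowel Epenthesis: no change — [fugsibsi]
C Regressive Voicing Assimilation: [fugsibsi] → [fuksipsi]

[fuksipsi]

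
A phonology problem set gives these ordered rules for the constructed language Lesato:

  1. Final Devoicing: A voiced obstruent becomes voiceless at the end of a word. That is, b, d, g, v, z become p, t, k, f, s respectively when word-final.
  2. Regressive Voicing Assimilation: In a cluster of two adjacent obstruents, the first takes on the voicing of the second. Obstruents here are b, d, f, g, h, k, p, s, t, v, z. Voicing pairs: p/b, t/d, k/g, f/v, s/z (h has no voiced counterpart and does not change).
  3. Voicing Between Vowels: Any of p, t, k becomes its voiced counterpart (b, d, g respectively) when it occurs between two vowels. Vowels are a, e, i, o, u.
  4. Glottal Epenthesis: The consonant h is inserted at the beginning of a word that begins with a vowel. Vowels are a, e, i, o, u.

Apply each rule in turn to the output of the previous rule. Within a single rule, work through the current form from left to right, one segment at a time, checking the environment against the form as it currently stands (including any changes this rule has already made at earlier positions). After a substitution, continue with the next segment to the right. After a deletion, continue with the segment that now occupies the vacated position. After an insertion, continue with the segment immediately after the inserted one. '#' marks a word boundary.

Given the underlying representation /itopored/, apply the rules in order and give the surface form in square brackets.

1 Final Devoicing: [itopored] → [itoporet]
2 Regressive Voicing Assimilation: no change — [itoporet]
3 Voicing Between Vowels: [itoporet] → [idoboret]
4 Glottal Epenthesis: [idoboret] → [hidoboret]

[hidoboret]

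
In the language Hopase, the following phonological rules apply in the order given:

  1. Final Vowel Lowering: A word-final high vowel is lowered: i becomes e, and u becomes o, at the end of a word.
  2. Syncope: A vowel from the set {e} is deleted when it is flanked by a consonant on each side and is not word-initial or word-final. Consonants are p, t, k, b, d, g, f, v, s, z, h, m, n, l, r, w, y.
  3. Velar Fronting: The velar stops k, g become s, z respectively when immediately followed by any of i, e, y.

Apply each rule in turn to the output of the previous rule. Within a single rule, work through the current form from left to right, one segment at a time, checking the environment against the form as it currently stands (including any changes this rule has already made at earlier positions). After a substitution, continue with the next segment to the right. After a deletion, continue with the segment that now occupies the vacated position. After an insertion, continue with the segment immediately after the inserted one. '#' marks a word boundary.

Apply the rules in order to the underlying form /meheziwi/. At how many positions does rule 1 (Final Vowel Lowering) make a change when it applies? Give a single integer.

1 Final Vowel Lowering: [meheziwi] → [meheziwe]
2 Syncope: [meheziwe] → [mhziwe]
3 Velar Fronting: no change — [mhziwe]
Rule 1 changed 1 position(s).

1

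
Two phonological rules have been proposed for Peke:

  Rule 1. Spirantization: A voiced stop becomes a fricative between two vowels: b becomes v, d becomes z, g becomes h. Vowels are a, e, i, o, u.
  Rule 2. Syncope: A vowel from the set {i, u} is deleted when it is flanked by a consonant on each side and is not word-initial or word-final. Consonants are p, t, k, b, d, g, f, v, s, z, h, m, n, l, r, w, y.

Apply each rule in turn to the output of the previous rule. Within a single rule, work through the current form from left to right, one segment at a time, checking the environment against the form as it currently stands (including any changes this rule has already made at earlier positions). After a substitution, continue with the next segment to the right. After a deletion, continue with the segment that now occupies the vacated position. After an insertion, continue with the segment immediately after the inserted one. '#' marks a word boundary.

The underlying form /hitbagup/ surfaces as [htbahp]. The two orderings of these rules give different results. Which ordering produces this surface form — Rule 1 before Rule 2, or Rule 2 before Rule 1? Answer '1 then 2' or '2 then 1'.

1 then 2

Order 1 then 2:
  1 Spirantization: [hitbagup] → [hitbahup]
  2 Syncope: [hitbahup] → [htbahp]
  result: [htbahp]
Order 2 then 1:
  2 Syncope: [hitbagup] → [htbagp]
  1 Spirantization: no change — [htbagp]
  result: [htbagp]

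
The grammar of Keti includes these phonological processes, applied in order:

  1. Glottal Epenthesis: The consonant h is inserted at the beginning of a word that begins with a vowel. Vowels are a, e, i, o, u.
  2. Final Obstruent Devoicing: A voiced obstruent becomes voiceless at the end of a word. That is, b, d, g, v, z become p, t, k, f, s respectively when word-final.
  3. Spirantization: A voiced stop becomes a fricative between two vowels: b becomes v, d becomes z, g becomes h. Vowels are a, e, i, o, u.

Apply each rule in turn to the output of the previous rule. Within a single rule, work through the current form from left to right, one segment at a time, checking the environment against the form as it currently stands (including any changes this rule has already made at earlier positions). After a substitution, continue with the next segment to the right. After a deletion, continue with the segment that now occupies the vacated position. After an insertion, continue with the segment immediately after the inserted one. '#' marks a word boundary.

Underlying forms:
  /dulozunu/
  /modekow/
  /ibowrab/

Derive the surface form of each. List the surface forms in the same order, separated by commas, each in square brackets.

/dulozunu/:
  1 Glottal Epenthesis: no change — [dulozunu]
  2 Final Obstruent Devoicing: no change — [dulozunu]
  3 Spirantization: no change — [dulozunu]
/modekow/:
  1 Glottal Epenthesis: no change — [modekow]
  2 Final Obstruent Devoicing: no change — [modekow]
  3 Spirantization: [modekow] → [mozekow]
/ibowrab/:
  1 Glottal Epenthesis: [ibowrab] → [hibowrab]
  2 Final Obstruent Devoicing: [hibowrab] → [hibowrap]
  3 Spirantization: [hibowrap] → [hivowrap]

[dulozunu], [mozekow], [hivowrap]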